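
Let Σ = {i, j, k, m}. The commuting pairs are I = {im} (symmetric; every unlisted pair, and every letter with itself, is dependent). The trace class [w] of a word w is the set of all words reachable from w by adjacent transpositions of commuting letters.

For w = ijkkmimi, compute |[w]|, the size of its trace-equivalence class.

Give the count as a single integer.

drop 0:i onto floor
drop 1:j onto {0:i}
drop 2:k onto {1:j}
drop 3:k onto {2:k}
drop 4:m onto {3:k}
drop 5:i onto {3:k}
drop 6:m onto {4:m}
drop 7:i onto {5:i}
ground layer = {0:i}
drop-orders for the pieces not yet dropped (sum over which currently-grounded one goes next):
  1 to go: {6} 1  {7} 1
  2 to go: {4,6} 1  {5,7} 1  {6,7} 2
  3 to go: {4,6,7} 3  {5,6,7} 3
  4 to go: {4,5,6,7} 6
  5 to go: {3,4,5,6,7} 6
  6 to go: {2,3,4,5,6,7} 6
  if 0:i drops first: 6 orders

6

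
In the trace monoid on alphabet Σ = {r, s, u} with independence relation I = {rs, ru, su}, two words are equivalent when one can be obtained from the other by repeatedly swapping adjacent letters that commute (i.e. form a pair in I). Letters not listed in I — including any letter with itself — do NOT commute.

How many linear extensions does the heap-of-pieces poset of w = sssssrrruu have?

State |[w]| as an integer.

2520

piece 0:s — minimal
piece 1:s rests on {0:s}
piece 2:s rests on {1:s}
piece 3:s rests on {2:s}
piece 4:s rests on {3:s}
piece 5:r — minimal
piece 6:r rests on {5:r}
piece 7:r rests on {6:r}
piece 8:u — minimal
piece 9:u rests on {8:u}
minimal pieces: {0:s, 5:r, 8:u}
ways to finish when only these pieces remain (= sum over removing one remaining piece with nothing left below it):
  1 left: {4}→1  {7}→1  {9}→1
  2 left: {3,4}→1  {4,7}→2  {4,9}→2  {6,7}→1  {7,9}→2  {8,9}→1
  3 left: {2,3,4}→1  {3,4,7}→3  {3,4,9}→3  {4,6,7}→3  {4,7,9}→6  {4,8,9}→3  {5,6,7}→1  {6,7,9}→3  {7,8,9}→3
  4 left: {1,2,3,4}→1  {2,3,4,7}→4  {2,3,4,9}→4  {3,4,6,7}→6  {3,4,7,9}→12  {3,4,8,9}→6  {4,5,6,7}→4  {4,6,7,9}→12  {4,7,8,9}→12  {5,6,7,9}→4  {6,7,8,9}→6
  5 left: {0,1,2,3,4}→1  {1,2,3,4,7}→5  {1,2,3,4,9}→5  {2,3,4,6,7}→10  {2,3,4,7,9}→20  {2,3,4,8,9}→10  {3,4,5,6,7}→10  {3,4,6,7,9}→30  {3,4,7,8,9}→30  {4,5,6,7,9}→20  {4,6,7,8,9}→30  {5,6,7,8,9}→10
  6 left: {0,1,2,3,4,7}→6  {0,1,2,3,4,9}→6  {1,2,3,4,6,7}→15  {1,2,3,4,7,9}→30  {1,2,3,4,8,9}→15  {2,3,4,5,6,7}→20  {2,3,4,6,7,9}→60  {2,3,4,7,8,9}→60  {3,4,5,6,7,9}→60  {3,4,6,7,8,9}→90  {4,5,6,7,8,9}→60
  7 left: {0,1,2,3,4,6,7}→21  {0,1,2,3,4,7,9}→42  {0,1,2,3,4,8,9}→21  {1,2,3,4,5,6,7}→35  {1,2,3,4,6,7,9}→105  {1,2,3,4,7,8,9}→105  {2,3,4,5,6,7,9}→140  {2,3,4,6,7,8,9}→210  {3,4,5,6,7,8,9}→210
  8 left: {0,1,2,3,4,5,6,7}→56  {0,1,2,3,4,6,7,9}→168  {0,1,2,3,4,7,8,9}→168  {1,2,3,4,5,6,7,9}→280  {1,2,3,4,6,7,8,9}→420  {2,3,4,5,6,7,8,9}→560
  placing 0:s first → 1260 extensions
  placing 5:r first → 756 extensions
  placing 8:u first → 504 extensions
total linear extensions = 2520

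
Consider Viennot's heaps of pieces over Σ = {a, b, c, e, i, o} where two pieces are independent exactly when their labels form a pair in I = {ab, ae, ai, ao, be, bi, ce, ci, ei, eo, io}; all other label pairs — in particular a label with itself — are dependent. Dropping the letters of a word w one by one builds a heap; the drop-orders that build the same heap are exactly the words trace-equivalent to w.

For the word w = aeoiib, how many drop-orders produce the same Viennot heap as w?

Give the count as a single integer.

0(a) covers ∅
1(e) covers ∅
2(o) covers ∅
3(i) covers ∅
4(i) covers 3:i
5(b) covers 2:o
floor of heap: 0:a, 1:e, 2:o, 3:i
completions by unplaced set U, small U first (add the entries for U minus each lowest piece of U):
  |U|=1: {0}:1  {1}:1  {4}:1  {5}:1
  |U|=2: {0,1}:2  {0,4}:2  {0,5}:2  {1,4}:2  {1,5}:2  {2,5}:1  {3,4}:1  {4,5}:2
  |U|=3: {0,1,4}:6  {0,1,5}:6  {0,2,5}:3  {0,3,4}:3  {0,4,5}:6  {1,2,5}:3  {1,3,4}:3  {1,4,5}:6  {2,4,5}:3  {3,4,5}:3
  |U|=4: {0,1,2,5}:12  {0,1,3,4}:12  {0,1,4,5}:24  {0,2,4,5}:12  {0,3,4,5}:12  {1,2,4,5}:12  {1,3,4,5}:12  {2,3,4,5}:6
  start at 0(a): 30
  start at 1(e): 30
  start at 2(o): 60
  start at 3(i): 60
sum over floor = 180

180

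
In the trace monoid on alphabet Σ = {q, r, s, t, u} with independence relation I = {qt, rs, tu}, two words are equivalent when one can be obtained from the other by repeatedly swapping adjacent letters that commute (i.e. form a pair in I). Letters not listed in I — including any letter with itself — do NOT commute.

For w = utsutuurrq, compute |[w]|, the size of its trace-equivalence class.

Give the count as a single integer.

8

drop 0:u onto floor
drop 1:t onto floor
drop 2:s onto {0:u, 1:t}
drop 3:u onto {2:s}
drop 4:t onto {2:s}
drop 5:u onto {3:u}
drop 6:u onto {5:u}
drop 7:r onto {4:t, 6:u}
drop 8:r onto {7:r}
drop 9:q onto {8:r}
ground layer = {0:u, 1:t}
drop-orders for the pieces not yet dropped (sum over which currently-grounded one goes next):
  1 to go: {9} 1
  2 to go: {8,9} 1
  3 to go: {7,8,9} 1
  4 to go: {4,7,8,9} 1  {6,7,8,9} 1
  5 to go: {4,6,7,8,9} 2  {5,6,7,8,9} 1
  6 to go: {3,5,6,7,8,9} 1  {4,5,6,7,8,9} 3
  7 to go: {3,4,5,6,7,8,9} 4
  8 to go: {2,3,4,5,6,7,8,9} 4
  if 0:u drops first: 4 orders
  if 1:t drops first: 4 orders
heap linearizations: 8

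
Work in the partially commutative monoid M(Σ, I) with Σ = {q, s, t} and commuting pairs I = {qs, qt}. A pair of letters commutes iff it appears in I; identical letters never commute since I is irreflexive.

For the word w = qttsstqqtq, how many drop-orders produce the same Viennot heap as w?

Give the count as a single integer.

drop 0:q onto floor
drop 1:t onto floor
drop 2:t onto {1:t}
drop 3:s onto {2:t}
drop 4:s onto {3:s}
drop 5:t onto {4:s}
drop 6:q onto {0:q}
drop 7:q onto {6:q}
drop 8:t onto {5:t}
drop 9:q onto {7:q}
ground layer = {0:q, 1:t}
drop-orders for the pieces not yet dropped (sum over which currently-grounded one goes next):
  1 to go: {8} 1  {9} 1
  2 to go: {5,8} 1  {7,9} 1  {8,9} 2
  3 to go: {4,5,8} 1  {5,8,9} 3  {6,7,9} 1  {7,8,9} 3
  4 to go: {0,6,7,9} 1  {3,4,5,8} 1  {4,5,8,9} 4  {5,7,8,9} 6  {6,7,8,9} 4
  5 to go: {0,6,7,8,9} 5  {2,3,4,5,8} 1  {3,4,5,8,9} 5  {4,5,7,8,9} 10  {5,6,7,8,9} 10
  6 to go: {0,5,6,7,8,9} 15  {1,2,3,4,5,8} 1  {2,3,4,5,8,9} 6  {3,4,5,7,8,9} 15  {4,5,6,7,8,9} 20
  7 to go: {0,4,5,6,7,8,9} 35  {1,2,3,4,5,8,9} 7  {2,3,4,5,7,8,9} 21  {3,4,5,6,7,8,9} 35
  8 to go: {0,3,4,5,6,7,8,9} 70  {1,2,3,4,5,7,8,9} 28  {2,3,4,5,6,7,8,9} 56
  if 0:q drops first: 84 orders
  if 1:t drops first: 126 orders
heap linearizations: 210

210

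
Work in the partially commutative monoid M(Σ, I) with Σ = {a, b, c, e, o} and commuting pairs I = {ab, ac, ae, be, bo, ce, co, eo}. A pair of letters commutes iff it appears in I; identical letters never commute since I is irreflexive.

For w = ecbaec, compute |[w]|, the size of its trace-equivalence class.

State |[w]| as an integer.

60

piece 0:e — minimal
piece 1:c — minimal
piece 2:b rests on {1:c}
piece 3:a — minimal
piece 4:e rests on {0:e}
piece 5:c rests on {2:b}
minimal pieces: {0:e, 1:c, 3:a}
ways to finish when only these pieces remain (= sum over removing one remaining piece with nothing left below it):
  1 left: {3}→1  {4}→1  {5}→1
  2 left: {0,4}→1  {2,5}→1  {3,4}→2  {3,5}→2  {4,5}→2
  3 left: {0,3,4}→3  {0,4,5}→3  {1,2,5}→1  {2,3,5}→3  {2,4,5}→3  {3,4,5}→6
  4 left: {0,2,4,5}→6  {0,3,4,5}→12  {1,2,3,5}→4  {1,2,4,5}→4  {2,3,4,5}→12
  placing 0:e first → 20 extensions
  placing 1:c first → 30 extensions
  placing 3:a first → 10 extensions
total linear extensions = 60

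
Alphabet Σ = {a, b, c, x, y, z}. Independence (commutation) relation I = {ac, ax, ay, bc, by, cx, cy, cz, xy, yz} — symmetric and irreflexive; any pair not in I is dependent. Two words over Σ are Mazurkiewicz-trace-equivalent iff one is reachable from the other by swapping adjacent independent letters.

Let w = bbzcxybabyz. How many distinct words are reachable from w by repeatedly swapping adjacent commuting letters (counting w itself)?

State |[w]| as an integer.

495

0(b) covers ∅
1(b) covers 0:b
2(z) covers 1:b
3(c) covers ∅
4(x) covers 2:z
5(y) covers ∅
6(b) covers 4:x
7(a) covers 6:b
8(b) covers 7:a
9(y) covers 5:y
10(z) covers 8:b
floor of heap: 0:b, 3:c, 5:y
completions by unplaced set U, small U first (add the entries for U minus each lowest piece of U):
  |U|=1: {3}:1  {9}:1  {10}:1
  |U|=2: {3,9}:2  {3,10}:2  {5,9}:1  {8,10}:1  {9,10}:2
  |U|=3: {3,5,9}:3  {3,8,10}:3  {3,9,10}:6  {5,9,10}:3  {7,8,10}:1  {8,9,10}:3
  |U|=4: {3,5,9,10}:12  {3,7,8,10}:4  {3,8,9,10}:12  {5,8,9,10}:6  {6,7,8,10}:1  {7,8,9,10}:4
  |U|=5: {3,5,8,9,10}:30  {3,6,7,8,10}:5  {3,7,8,9,10}:20  {4,6,7,8,10}:1  {5,7,8,9,10}:10  {6,7,8,9,10}:5
  |U|=6: {2,4,6,7,8,10}:1  {3,4,6,7,8,10}:6  {3,5,7,8,9,10}:60  {3,6,7,8,9,10}:30  {4,6,7,8,9,10}:6  {5,6,7,8,9,10}:15
  |U|=7: {1,2,4,6,7,8,10}:1  {2,3,4,6,7,8,10}:7  {2,4,6,7,8,9,10}:7  {3,4,6,7,8,9,10}:42  {3,5,6,7,8,9,10}:105  {4,5,6,7,8,9,10}:21
  |U|=8: {0,1,2,4,6,7,8,10}:1  {1,2,3,4,6,7,8,10}:8  {1,2,4,6,7,8,9,10}:8  {2,3,4,6,7,8,9,10}:56  {2,4,5,6,7,8,9,10}:28  {3,4,5,6,7,8,9,10}:168
  |U|=9: {0,1,2,3,4,6,7,8,10}:9  {0,1,2,4,6,7,8,9,10}:9  {1,2,3,4,6,7,8,9,10}:72  {1,2,4,5,6,7,8,9,10}:36  {2,3,4,5,6,7,8,9,10}:252
  start at 0(b): 360
  start at 3(c): 45
  start at 5(y): 90
sum over floor = 495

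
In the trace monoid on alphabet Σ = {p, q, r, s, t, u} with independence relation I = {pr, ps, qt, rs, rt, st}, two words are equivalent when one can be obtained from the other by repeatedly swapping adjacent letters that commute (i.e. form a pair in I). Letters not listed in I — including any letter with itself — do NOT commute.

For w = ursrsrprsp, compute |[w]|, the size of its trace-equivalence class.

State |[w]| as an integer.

0(u) covers ∅
1(r) covers 0:u
2(s) covers 0:u
3(r) covers 1:r
4(s) covers 2:s
5(r) covers 3:r
6(p) covers 0:u
7(r) covers 5:r
8(s) covers 4:s
9(p) covers 6:p
floor of heap: 0:u
completions by unplaced set U, small U first (add the entries for U minus each lowest piece of U):
  |U|=1: {7}:1  {8}:1  {9}:1
  |U|=2: {4,8}:1  {5,7}:1  {6,9}:1  {7,8}:2  {7,9}:2  {8,9}:2
  |U|=3: {2,4,8}:1  {3,5,7}:1  {4,7,8}:3  {4,8,9}:3  {5,7,8}:3  {5,7,9}:3  {6,7,9}:3  {6,8,9}:3  {7,8,9}:6
  |U|=4: {1,3,5,7}:1  {2,4,7,8}:4  {2,4,8,9}:4  {3,5,7,8}:4  {3,5,7,9}:4  {4,5,7,8}:6  {4,6,8,9}:6  {4,7,8,9}:12  {5,6,7,9}:6  {5,7,8,9}:12  {6,7,8,9}:12
  |U|=5: {1,3,5,7,8}:5  {1,3,5,7,9}:5  {2,4,5,7,8}:10  {2,4,6,8,9}:10  {2,4,7,8,9}:20  {3,4,5,7,8}:10  {3,5,6,7,9}:10  {3,5,7,8,9}:20  {4,5,7,8,9}:30  {4,6,7,8,9}:30  {5,6,7,8,9}:30
  |U|=6: {1,3,4,5,7,8}:15  {1,3,5,6,7,9}:15  {1,3,5,7,8,9}:30  {2,3,4,5,7,8}:20  {2,4,5,7,8,9}:60  {2,4,6,7,8,9}:60  {3,4,5,7,8,9}:60  {3,5,6,7,8,9}:60  {4,5,6,7,8,9}:90
  |U|=7: {1,2,3,4,5,7,8}:35  {1,3,4,5,7,8,9}:105  {1,3,5,6,7,8,9}:105  {2,3,4,5,7,8,9}:140  {2,4,5,6,7,8,9}:210  {3,4,5,6,7,8,9}:210
  |U|=8: {1,2,3,4,5,7,8,9}:280  {1,3,4,5,6,7,8,9}:420  {2,3,4,5,6,7,8,9}:560
  start at 0(u): 1260

1260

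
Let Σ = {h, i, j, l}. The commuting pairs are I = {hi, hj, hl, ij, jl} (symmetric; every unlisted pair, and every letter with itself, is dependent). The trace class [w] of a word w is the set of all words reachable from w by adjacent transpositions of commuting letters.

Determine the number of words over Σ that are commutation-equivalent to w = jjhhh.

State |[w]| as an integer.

10

drop 0:j onto floor
drop 1:j onto {0:j}
drop 2:h onto floor
drop 3:h onto {2:h}
drop 4:h onto {3:h}
ground layer = {0:j, 2:h}
drop-orders for the pieces not yet dropped (sum over which currently-grounded one goes next):
  1 to go: {1} 1  {4} 1
  2 to go: {0,1} 1  {1,4} 2  {3,4} 1
  3 to go: {0,1,4} 3  {1,3,4} 3  {2,3,4} 1
  if 0:j drops first: 4 orders
  if 2:h drops first: 6 orders
heap linearizations: 10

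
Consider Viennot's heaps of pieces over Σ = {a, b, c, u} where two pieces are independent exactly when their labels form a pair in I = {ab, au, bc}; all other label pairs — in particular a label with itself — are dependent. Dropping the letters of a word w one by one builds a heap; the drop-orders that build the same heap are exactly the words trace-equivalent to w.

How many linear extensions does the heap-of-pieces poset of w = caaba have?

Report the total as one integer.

5

#0=c has no predecessor
#1=a depends on [0:c]
#2=a depends on [1:a]
#3=b has no predecessor
#4=a depends on [2:a]
sources: [0:c, 3:b]
N(rest) = Σ N(rest − s) over sources s of rest; N(one piece) = 1:
  size 1 → [3]=1  [4]=1
  size 2 → [2,4]=1  [3,4]=2
  size 3 → [1,2,4]=1  [2,3,4]=3
  first=0(c) contributes 4
  first=3(b) contributes 1
|[w]| = 5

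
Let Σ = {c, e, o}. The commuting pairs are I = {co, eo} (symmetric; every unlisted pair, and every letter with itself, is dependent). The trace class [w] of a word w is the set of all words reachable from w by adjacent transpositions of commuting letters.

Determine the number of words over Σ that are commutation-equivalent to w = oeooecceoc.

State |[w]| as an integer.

210

0(o) covers ∅
1(e) covers ∅
2(o) covers 0:o
3(o) covers 2:o
4(e) covers 1:e
5(c) covers 4:e
6(c) covers 5:c
7(e) covers 6:c
8(o) covers 3:o
9(c) covers 7:e
floor of heap: 0:o, 1:e
completions by unplaced set U, small U first (add the entries for U minus each lowest piece of U):
  |U|=1: {8}:1  {9}:1
  |U|=2: {3,8}:1  {7,9}:1  {8,9}:2
  |U|=3: {2,3,8}:1  {3,8,9}:3  {6,7,9}:1  {7,8,9}:3
  |U|=4: {0,2,3,8}:1  {2,3,8,9}:4  {3,7,8,9}:6  {5,6,7,9}:1  {6,7,8,9}:4
  |U|=5: {0,2,3,8,9}:5  {2,3,7,8,9}:10  {3,6,7,8,9}:10  {4,5,6,7,9}:1  {5,6,7,8,9}:5
  |U|=6: {0,2,3,7,8,9}:15  {1,4,5,6,7,9}:1  {2,3,6,7,8,9}:20  {3,5,6,7,8,9}:15  {4,5,6,7,8,9}:6
  |U|=7: {0,2,3,6,7,8,9}:35  {1,4,5,6,7,8,9}:7  {2,3,5,6,7,8,9}:35  {3,4,5,6,7,8,9}:21
  |U|=8: {0,2,3,5,6,7,8,9}:70  {1,3,4,5,6,7,8,9}:28  {2,3,4,5,6,7,8,9}:56
  start at 0(o): 84
  start at 1(e): 126
sum over floor = 210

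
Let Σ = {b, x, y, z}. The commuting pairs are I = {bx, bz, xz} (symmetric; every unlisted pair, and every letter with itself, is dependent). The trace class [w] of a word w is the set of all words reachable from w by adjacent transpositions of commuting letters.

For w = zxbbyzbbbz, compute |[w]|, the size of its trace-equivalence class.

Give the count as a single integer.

120

0(z) covers ∅
1(x) covers ∅
2(b) covers ∅
3(b) covers 2:b
4(y) covers 0:z, 1:x, 3:b
5(z) covers 4:y
6(b) covers 4:y
7(b) covers 6:b
8(b) covers 7:b
9(z) covers 5:z
floor of heap: 0:z, 1:x, 2:b
completions by unplaced set U, small U first (add the entries for U minus each lowest piece of U):
  |U|=1: {8}:1  {9}:1
  |U|=2: {5,9}:1  {7,8}:1  {8,9}:2
  |U|=3: {5,8,9}:3  {6,7,8}:1  {7,8,9}:3
  |U|=4: {5,7,8,9}:6  {6,7,8,9}:4
  |U|=5: {5,6,7,8,9}:10
  |U|=6: {4,5,6,7,8,9}:10
  |U|=7: {0,4,5,6,7,8,9}:10  {1,4,5,6,7,8,9}:10  {3,4,5,6,7,8,9}:10
  |U|=8: {0,1,4,5,6,7,8,9}:20  {0,3,4,5,6,7,8,9}:20  {1,3,4,5,6,7,8,9}:20  {2,3,4,5,6,7,8,9}:10
  start at 0(z): 30
  start at 1(x): 30
  start at 2(b): 60
sum over floor = 120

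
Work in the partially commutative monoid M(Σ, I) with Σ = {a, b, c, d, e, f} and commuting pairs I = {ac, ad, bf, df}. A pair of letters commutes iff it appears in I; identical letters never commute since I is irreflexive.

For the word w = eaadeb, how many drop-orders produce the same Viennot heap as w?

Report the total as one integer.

3

#0=e has no predecessor
#1=a depends on [0:e]
#2=a depends on [1:a]
#3=d depends on [0:e]
#4=e depends on [2:a, 3:d]
#5=b depends on [4:e]
sources: [0:e]
N(rest) = Σ N(rest − s) over sources s of rest; N(one piece) = 1:
  size 1 → [5]=1
  size 2 → [4,5]=1
  size 3 → [2,4,5]=1  [3,4,5]=1
  size 4 → [1,2,4,5]=1  [2,3,4,5]=2
  first=0(e) contributes 3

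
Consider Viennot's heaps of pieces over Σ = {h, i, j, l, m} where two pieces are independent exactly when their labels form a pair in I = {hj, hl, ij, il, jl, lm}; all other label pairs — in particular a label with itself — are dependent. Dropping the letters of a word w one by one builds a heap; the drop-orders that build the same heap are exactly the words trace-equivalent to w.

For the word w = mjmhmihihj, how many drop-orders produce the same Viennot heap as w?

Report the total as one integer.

#0=m has no predecessor
#1=j depends on [0:m]
#2=m depends on [1:j]
#3=h depends on [2:m]
#4=m depends on [3:h]
#5=i depends on [4:m]
#6=h depends on [5:i]
#7=i depends on [6:h]
#8=h depends on [7:i]
#9=j depends on [4:m]
sources: [0:m]
N(rest) = Σ N(rest − s) over sources s of rest; N(one piece) = 1:
  size 1 → [8]=1  [9]=1
  size 2 → [7,8]=1  [8,9]=2
  size 3 → [6,7,8]=1  [7,8,9]=3
  size 4 → [5,6,7,8]=1  [6,7,8,9]=4
  size 5 → [5,6,7,8,9]=5
  size 6 → [4,5,6,7,8,9]=5
  size 7 → [3,4,5,6,7,8,9]=5
  size 8 → [2,3,4,5,6,7,8,9]=5
  first=0(m) contributes 5

5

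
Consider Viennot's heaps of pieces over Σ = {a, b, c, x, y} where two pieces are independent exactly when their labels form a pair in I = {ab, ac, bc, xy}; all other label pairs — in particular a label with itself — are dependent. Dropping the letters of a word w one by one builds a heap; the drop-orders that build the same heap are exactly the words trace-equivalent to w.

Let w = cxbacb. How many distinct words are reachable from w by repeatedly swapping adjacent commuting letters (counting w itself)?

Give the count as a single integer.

piece 0:c — minimal
piece 1:x rests on {0:c}
piece 2:b rests on {1:x}
piece 3:a rests on {1:x}
piece 4:c rests on {1:x}
piece 5:b rests on {2:b}
minimal pieces: {0:c}
ways to finish when only these pieces remain (= sum over removing one remaining piece with nothing left below it):
  1 left: {3}→1  {4}→1  {5}→1
  2 left: {2,5}→1  {3,4}→2  {3,5}→2  {4,5}→2
  3 left: {2,3,5}→3  {2,4,5}→3  {3,4,5}→6
  4 left: {2,3,4,5}→12
  placing 0:c first → 12 extensions

12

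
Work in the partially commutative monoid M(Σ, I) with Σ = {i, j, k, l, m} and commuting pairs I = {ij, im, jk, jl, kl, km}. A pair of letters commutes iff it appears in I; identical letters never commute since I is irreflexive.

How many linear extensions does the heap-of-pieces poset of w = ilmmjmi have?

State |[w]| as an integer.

5

drop 0:i onto floor
drop 1:l onto {0:i}
drop 2:m onto {1:l}
drop 3:m onto {2:m}
drop 4:j onto {3:m}
drop 5:m onto {4:j}
drop 6:i onto {1:l}
ground layer = {0:i}
drop-orders for the pieces not yet dropped (sum over which currently-grounded one goes next):
  1 to go: {5} 1  {6} 1
  2 to go: {4,5} 1  {5,6} 2
  3 to go: {3,4,5} 1  {4,5,6} 3
  4 to go: {2,3,4,5} 1  {3,4,5,6} 4
  5 to go: {2,3,4,5,6} 5
  if 0:i drops first: 5 orders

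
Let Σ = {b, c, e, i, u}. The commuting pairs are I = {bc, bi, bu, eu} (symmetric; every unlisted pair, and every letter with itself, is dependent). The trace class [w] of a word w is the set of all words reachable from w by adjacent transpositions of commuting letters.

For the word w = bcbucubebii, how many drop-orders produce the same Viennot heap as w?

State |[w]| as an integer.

piece 0:b — minimal
piece 1:c — minimal
piece 2:b rests on {0:b}
piece 3:u rests on {1:c}
piece 4:c rests on {3:u}
piece 5:u rests on {4:c}
piece 6:b rests on {2:b}
piece 7:e rests on {4:c, 6:b}
piece 8:b rests on {7:e}
piece 9:i rests on {5:u, 7:e}
piece 10:i rests on {9:i}
minimal pieces: {0:b, 1:c}
ways to finish when only these pieces remain (= sum over removing one remaining piece with nothing left below it):
  1 left: {8}→1  {10}→1
  2 left: {8,10}→2  {9,10}→1
  3 left: {5,9,10}→1  {8,9,10}→3
  4 left: {5,8,9,10}→4  {7,8,9,10}→3
  5 left: {5,7,8,9,10}→7  {6,7,8,9,10}→3
  6 left: {2,6,7,8,9,10}→3  {4,5,7,8,9,10}→7  {5,6,7,8,9,10}→10
  7 left: {0,2,6,7,8,9,10}→3  {2,5,6,7,8,9,10}→13  {3,4,5,7,8,9,10}→7  {4,5,6,7,8,9,10}→17
  8 left: {0,2,5,6,7,8,9,10}→16  {1,3,4,5,7,8,9,10}→7  {2,4,5,6,7,8,9,10}→30  {3,4,5,6,7,8,9,10}→24
  9 left: {0,2,4,5,6,7,8,9,10}→46  {1,3,4,5,6,7,8,9,10}→31  {2,3,4,5,6,7,8,9,10}→54
  placing 0:b first → 85 extensions
  placing 1:c first → 100 extensions
total linear extensions = 185

185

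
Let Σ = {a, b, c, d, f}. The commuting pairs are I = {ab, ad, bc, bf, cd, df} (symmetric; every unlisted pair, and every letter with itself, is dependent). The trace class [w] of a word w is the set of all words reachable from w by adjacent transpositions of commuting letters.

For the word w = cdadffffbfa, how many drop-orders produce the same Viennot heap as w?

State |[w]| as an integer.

165

drop 0:c onto floor
drop 1:d onto floor
drop 2:a onto {0:c}
drop 3:d onto {1:d}
drop 4:f onto {2:a}
drop 5:f onto {4:f}
drop 6:f onto {5:f}
drop 7:f onto {6:f}
drop 8:b onto {3:d}
drop 9:f onto {7:f}
drop 10:a onto {9:f}
ground layer = {0:c, 1:d}
drop-orders for the pieces not yet dropped (sum over which currently-grounded one goes next):
  1 to go: {8} 1  {10} 1
  2 to go: {3,8} 1  {8,10} 2  {9,10} 1
  3 to go: {1,3,8} 1  {3,8,10} 3  {7,9,10} 1  {8,9,10} 3
  4 to go: {1,3,8,10} 4  {3,8,9,10} 6  {6,7,9,10} 1  {7,8,9,10} 4
  5 to go: {1,3,8,9,10} 10  {3,7,8,9,10} 10  {5,6,7,9,10} 1  {6,7,8,9,10} 5
  6 to go: {1,3,7,8,9,10} 20  {3,6,7,8,9,10} 15  {4,5,6,7,9,10} 1  {5,6,7,8,9,10} 6
  7 to go: {1,3,6,7,8,9,10} 35  {2,4,5,6,7,9,10} 1  {3,5,6,7,8,9,10} 21  {4,5,6,7,8,9,10} 7
  8 to go: {0,2,4,5,6,7,9,10} 1  {1,3,5,6,7,8,9,10} 56  {2,4,5,6,7,8,9,10} 8  {3,4,5,6,7,8,9,10} 28
  9 to go: {0,2,4,5,6,7,8,9,10} 9  {1,3,4,5,6,7,8,9,10} 84  {2,3,4,5,6,7,8,9,10} 36
  if 0:c drops first: 120 orders
  if 1:d drops first: 45 orders
heap linearizations: 165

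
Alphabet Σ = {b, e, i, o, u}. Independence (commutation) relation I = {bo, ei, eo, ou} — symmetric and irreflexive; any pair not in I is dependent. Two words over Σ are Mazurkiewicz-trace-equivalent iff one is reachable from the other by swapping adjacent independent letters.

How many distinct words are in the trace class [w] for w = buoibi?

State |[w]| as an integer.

0(b) covers ∅
1(u) covers 0:b
2(o) covers ∅
3(i) covers 1:u, 2:o
4(b) covers 3:i
5(i) covers 4:b
floor of heap: 0:b, 2:o
completions by unplaced set U, small U first (add the entries for U minus each lowest piece of U):
  |U|=1: {5}:1
  |U|=2: {4,5}:1
  |U|=3: {3,4,5}:1
  |U|=4: {1,3,4,5}:1  {2,3,4,5}:1
  start at 0(b): 2
  start at 2(o): 1
sum over floor = 3

3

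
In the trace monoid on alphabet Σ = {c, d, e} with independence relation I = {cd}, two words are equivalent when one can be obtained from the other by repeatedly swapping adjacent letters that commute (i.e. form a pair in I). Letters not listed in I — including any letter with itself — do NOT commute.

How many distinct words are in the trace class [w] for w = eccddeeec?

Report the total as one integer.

6

drop 0:e onto floor
drop 1:c onto {0:e}
drop 2:c onto {1:c}
drop 3:d onto {0:e}
drop 4:d onto {3:d}
drop 5:e onto {2:c, 4:d}
drop 6:e onto {5:e}
drop 7:e onto {6:e}
drop 8:c onto {7:e}
ground layer = {0:e}
drop-orders for the pieces not yet dropped (sum over which currently-grounded one goes next):
  1 to go: {8} 1
  2 to go: {7,8} 1
  3 to go: {6,7,8} 1
  4 to go: {5,6,7,8} 1
  5 to go: {2,5,6,7,8} 1  {4,5,6,7,8} 1
  6 to go: {1,2,5,6,7,8} 1  {2,4,5,6,7,8} 2  {3,4,5,6,7,8} 1
  7 to go: {1,2,4,5,6,7,8} 3  {2,3,4,5,6,7,8} 3
  if 0:e drops first: 6 orders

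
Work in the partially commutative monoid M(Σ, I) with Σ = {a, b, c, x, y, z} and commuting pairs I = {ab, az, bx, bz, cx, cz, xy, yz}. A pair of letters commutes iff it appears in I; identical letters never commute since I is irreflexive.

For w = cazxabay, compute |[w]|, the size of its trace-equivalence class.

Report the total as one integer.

17

piece 0:c — minimal
piece 1:a rests on {0:c}
piece 2:z — minimal
piece 3:x rests on {1:a, 2:z}
piece 4:a rests on {3:x}
piece 5:b rests on {0:c}
piece 6:a rests on {4:a}
piece 7:y rests on {5:b, 6:a}
minimal pieces: {0:c, 2:z}
ways to finish when only these pieces remain (= sum over removing one remaining piece with nothing left below it):
  1 left: {7}→1
  2 left: {5,7}→1  {6,7}→1
  3 left: {4,6,7}→1  {5,6,7}→2
  4 left: {3,4,6,7}→1  {4,5,6,7}→3
  5 left: {1,3,4,6,7}→1  {2,3,4,6,7}→1  {3,4,5,6,7}→4
  6 left: {1,2,3,4,6,7}→2  {1,3,4,5,6,7}→5  {2,3,4,5,6,7}→5
  placing 0:c first → 12 extensions
  placing 2:z first → 5 extensions
total linear extensions = 17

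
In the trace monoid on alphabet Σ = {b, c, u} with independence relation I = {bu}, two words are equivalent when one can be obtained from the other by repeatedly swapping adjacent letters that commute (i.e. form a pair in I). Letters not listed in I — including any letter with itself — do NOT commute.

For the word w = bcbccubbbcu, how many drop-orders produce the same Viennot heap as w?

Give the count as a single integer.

0(b) covers ∅
1(c) covers 0:b
2(b) covers 1:c
3(c) covers 2:b
4(c) covers 3:c
5(u) covers 4:c
6(b) covers 4:c
7(b) covers 6:b
8(b) covers 7:b
9(c) covers 5:u, 8:b
10(u) covers 9:c
floor of heap: 0:b
completions by unplaced set U, small U first (add the entries for U minus each lowest piece of U):
  |U|=1: {10}:1
  |U|=2: {9,10}:1
  |U|=3: {5,9,10}:1  {8,9,10}:1
  |U|=4: {5,8,9,10}:2  {7,8,9,10}:1
  |U|=5: {5,7,8,9,10}:3  {6,7,8,9,10}:1
  |U|=6: {5,6,7,8,9,10}:4
  |U|=7: {4,5,6,7,8,9,10}:4
  |U|=8: {3,4,5,6,7,8,9,10}:4
  |U|=9: {2,3,4,5,6,7,8,9,10}:4
  start at 0(b): 4

4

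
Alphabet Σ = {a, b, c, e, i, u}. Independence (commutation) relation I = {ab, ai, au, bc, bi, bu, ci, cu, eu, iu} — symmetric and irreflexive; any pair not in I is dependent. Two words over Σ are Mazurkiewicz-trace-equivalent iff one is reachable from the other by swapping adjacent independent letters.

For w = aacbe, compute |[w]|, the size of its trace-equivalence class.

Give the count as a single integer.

4

#0=a has no predecessor
#1=a depends on [0:a]
#2=c depends on [1:a]
#3=b has no predecessor
#4=e depends on [2:c, 3:b]
sources: [0:a, 3:b]
N(rest) = Σ N(rest − s) over sources s of rest; N(one piece) = 1:
  size 1 → [4]=1
  size 2 → [2,4]=1  [3,4]=1
  size 3 → [1,2,4]=1  [2,3,4]=2
  first=0(a) contributes 3
  first=3(b) contributes 1
|[w]| = 4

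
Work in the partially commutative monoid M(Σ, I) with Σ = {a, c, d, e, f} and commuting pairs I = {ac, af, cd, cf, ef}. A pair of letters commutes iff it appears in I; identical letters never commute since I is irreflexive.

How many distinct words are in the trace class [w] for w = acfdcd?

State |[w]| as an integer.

30

piece 0:a — minimal
piece 1:c — minimal
piece 2:f — minimal
piece 3:d rests on {0:a, 2:f}
piece 4:c rests on {1:c}
piece 5:d rests on {3:d}
minimal pieces: {0:a, 1:c, 2:f}
ways to finish when only these pieces remain (= sum over removing one remaining piece with nothing left below it):
  1 left: {4}→1  {5}→1
  2 left: {1,4}→1  {3,5}→1  {4,5}→2
  3 left: {0,3,5}→1  {1,4,5}→3  {2,3,5}→1  {3,4,5}→3
  4 left: {0,2,3,5}→2  {0,3,4,5}→4  {1,3,4,5}→6  {2,3,4,5}→4
  placing 0:a first → 10 extensions
  placing 1:c first → 10 extensions
  placing 2:f first → 10 extensions
total linear extensions = 30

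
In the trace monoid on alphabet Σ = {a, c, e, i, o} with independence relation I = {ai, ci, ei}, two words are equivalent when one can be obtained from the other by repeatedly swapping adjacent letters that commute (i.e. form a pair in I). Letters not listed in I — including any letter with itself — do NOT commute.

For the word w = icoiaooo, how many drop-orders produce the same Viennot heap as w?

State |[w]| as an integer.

4

0(i) covers ∅
1(c) covers ∅
2(o) covers 0:i, 1:c
3(i) covers 2:o
4(a) covers 2:o
5(o) covers 3:i, 4:a
6(o) covers 5:o
7(o) covers 6:o
floor of heap: 0:i, 1:c
completions by unplaced set U, small U first (add the entries for U minus each lowest piece of U):
  |U|=1: {7}:1
  |U|=2: {6,7}:1
  |U|=3: {5,6,7}:1
  |U|=4: {3,5,6,7}:1  {4,5,6,7}:1
  |U|=5: {3,4,5,6,7}:2
  |U|=6: {2,3,4,5,6,7}:2
  start at 0(i): 2
  start at 1(c): 2
sum over floor = 4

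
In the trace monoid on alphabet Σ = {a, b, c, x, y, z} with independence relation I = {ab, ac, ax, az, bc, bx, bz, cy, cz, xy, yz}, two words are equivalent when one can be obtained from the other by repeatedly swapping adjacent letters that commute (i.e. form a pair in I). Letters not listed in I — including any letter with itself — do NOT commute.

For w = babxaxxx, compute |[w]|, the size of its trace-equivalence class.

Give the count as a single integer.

drop 0:b onto floor
drop 1:a onto floor
drop 2:b onto {0:b}
drop 3:x onto floor
drop 4:a onto {1:a}
drop 5:x onto {3:x}
drop 6:x onto {5:x}
drop 7:x onto {6:x}
ground layer = {0:b, 1:a, 3:x}
drop-orders for the pieces not yet dropped (sum over which currently-grounded one goes next):
  1 to go: {2} 1  {4} 1  {7} 1
  2 to go: {0,2} 1  {1,4} 1  {2,4} 2  {2,7} 2  {4,7} 2  {6,7} 1
  3 to go: {0,2,4} 3  {0,2,7} 3  {1,2,4} 3  {1,4,7} 3  {2,4,7} 6  {2,6,7} 3  {4,6,7} 3  {5,6,7} 1
  4 to go: {0,1,2,4} 6  {0,2,4,7} 12  {0,2,6,7} 6  {1,2,4,7} 12  {1,4,6,7} 6  {2,4,6,7} 12  {2,5,6,7} 4  {3,5,6,7} 1  {4,5,6,7} 4
  5 to go: {0,1,2,4,7} 30  {0,2,4,6,7} 30  {0,2,5,6,7} 10  {1,2,4,6,7} 30  {1,4,5,6,7} 10  {2,3,5,6,7} 5  {2,4,5,6,7} 20  {3,4,5,6,7} 5
  6 to go: {0,1,2,4,6,7} 90  {0,2,3,5,6,7} 15  {0,2,4,5,6,7} 60  {1,2,4,5,6,7} 60  {1,3,4,5,6,7} 15  {2,3,4,5,6,7} 30
  if 0:b drops first: 105 orders
  if 1:a drops first: 105 orders
  if 3:x drops first: 210 orders
heap linearizations: 420

420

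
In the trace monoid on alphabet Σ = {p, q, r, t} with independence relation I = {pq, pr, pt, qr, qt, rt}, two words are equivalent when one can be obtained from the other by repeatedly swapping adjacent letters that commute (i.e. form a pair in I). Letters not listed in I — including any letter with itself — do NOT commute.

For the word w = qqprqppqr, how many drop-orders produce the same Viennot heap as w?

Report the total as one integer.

1260

drop 0:q onto floor
drop 1:q onto {0:q}
drop 2:p onto floor
drop 3:r onto floor
drop 4:q onto {1:q}
drop 5:p onto {2:p}
drop 6:p onto {5:p}
drop 7:q onto {4:q}
drop 8:r onto {3:r}
ground layer = {0:q, 2:p, 3:r}
drop-orders for the pieces not yet dropped (sum over which currently-grounded one goes next):
  1 to go: {6} 1  {7} 1  {8} 1
  2 to go: {3,8} 1  {4,7} 1  {5,6} 1  {6,7} 2  {6,8} 2  {7,8} 2
  3 to go: {1,4,7} 1  {2,5,6} 1  {3,6,8} 3  {3,7,8} 3  {4,6,7} 3  {4,7,8} 3  {5,6,7} 3  {5,6,8} 3  {6,7,8} 6
  4 to go: {0,1,4,7} 1  {1,4,6,7} 4  {1,4,7,8} 4  {2,5,6,7} 4  {2,5,6,8} 4  {3,4,7,8} 6  {3,5,6,8} 6  {3,6,7,8} 12  {4,5,6,7} 6  {4,6,7,8} 12  {5,6,7,8} 12
  5 to go: {0,1,4,6,7} 5  {0,1,4,7,8} 5  {1,3,4,7,8} 10  {1,4,5,6,7} 10  {1,4,6,7,8} 20  {2,3,5,6,8} 10  {2,4,5,6,7} 10  {2,5,6,7,8} 20  {3,4,6,7,8} 30  {3,5,6,7,8} 30  {4,5,6,7,8} 30
  6 to go: {0,1,3,4,7,8} 15  {0,1,4,5,6,7} 15  {0,1,4,6,7,8} 30  {1,2,4,5,6,7} 20  {1,3,4,6,7,8} 60  {1,4,5,6,7,8} 60  {2,3,5,6,7,8} 60  {2,4,5,6,7,8} 60  {3,4,5,6,7,8} 90
  7 to go: {0,1,2,4,5,6,7} 35  {0,1,3,4,6,7,8} 105  {0,1,4,5,6,7,8} 105  {1,2,4,5,6,7,8} 140  {1,3,4,5,6,7,8} 210  {2,3,4,5,6,7,8} 210
  if 0:q drops first: 560 orders
  if 2:p drops first: 420 orders
  if 3:r drops first: 280 orders
heap linearizations: 1260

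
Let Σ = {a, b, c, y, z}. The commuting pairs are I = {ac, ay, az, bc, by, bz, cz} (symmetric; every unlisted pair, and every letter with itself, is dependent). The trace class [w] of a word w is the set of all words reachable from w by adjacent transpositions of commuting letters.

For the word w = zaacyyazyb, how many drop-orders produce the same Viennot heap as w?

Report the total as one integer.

#0=z has no predecessor
#1=a has no predecessor
#2=a depends on [1:a]
#3=c has no predecessor
#4=y depends on [0:z, 3:c]
#5=y depends on [4:y]
#6=a depends on [2:a]
#7=z depends on [5:y]
#8=y depends on [7:z]
#9=b depends on [6:a]
sources: [0:z, 1:a, 3:c]
N(rest) = Σ N(rest − s) over sources s of rest; N(one piece) = 1:
  size 1 → [8]=1  [9]=1
  size 2 → [6,9]=1  [7,8]=1  [8,9]=2
  size 3 → [2,6,9]=1  [5,7,8]=1  [6,8,9]=3  [7,8,9]=3
  size 4 → [1,2,6,9]=1  [2,6,8,9]=4  [4,5,7,8]=1  [5,7,8,9]=4  [6,7,8,9]=6
  size 5 → [0,4,5,7,8]=1  [1,2,6,8,9]=5  [2,6,7,8,9]=10  [3,4,5,7,8]=1  [4,5,7,8,9]=5  [5,6,7,8,9]=10
  size 6 → [0,3,4,5,7,8]=2  [0,4,5,7,8,9]=6  [1,2,6,7,8,9]=15  [2,5,6,7,8,9]=20  [3,4,5,7,8,9]=6  [4,5,6,7,8,9]=15
  size 7 → [0,3,4,5,7,8,9]=14  [0,4,5,6,7,8,9]=21  [1,2,5,6,7,8,9]=35  [2,4,5,6,7,8,9]=35  [3,4,5,6,7,8,9]=21
  size 8 → [0,2,4,5,6,7,8,9]=56  [0,3,4,5,6,7,8,9]=56  [1,2,4,5,6,7,8,9]=70  [2,3,4,5,6,7,8,9]=56
  first=0(z) contributes 126
  first=1(a) contributes 168
  first=3(c) contributes 126
|[w]| = 420

420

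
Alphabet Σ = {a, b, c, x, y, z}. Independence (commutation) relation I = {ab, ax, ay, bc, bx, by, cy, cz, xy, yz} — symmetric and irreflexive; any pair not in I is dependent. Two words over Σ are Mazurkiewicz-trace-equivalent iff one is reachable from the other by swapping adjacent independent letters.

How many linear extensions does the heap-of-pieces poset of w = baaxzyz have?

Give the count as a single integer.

84

drop 0:b onto floor
drop 1:a onto floor
drop 2:a onto {1:a}
drop 3:x onto floor
drop 4:z onto {0:b, 2:a, 3:x}
drop 5:y onto floor
drop 6:z onto {4:z}
ground layer = {0:b, 1:a, 3:x, 5:y}
drop-orders for the pieces not yet dropped (sum over which currently-grounded one goes next):
  1 to go: {5} 1  {6} 1
  2 to go: {4,6} 1  {5,6} 2
  3 to go: {0,4,6} 1  {2,4,6} 1  {3,4,6} 1  {4,5,6} 3
  4 to go: {0,2,4,6} 2  {0,3,4,6} 2  {0,4,5,6} 4  {1,2,4,6} 1  {2,3,4,6} 2  {2,4,5,6} 4  {3,4,5,6} 4
  5 to go: {0,1,2,4,6} 3  {0,2,3,4,6} 6  {0,2,4,5,6} 10  {0,3,4,5,6} 10  {1,2,3,4,6} 3  {1,2,4,5,6} 5  {2,3,4,5,6} 10
  if 0:b drops first: 18 orders
  if 1:a drops first: 36 orders
  if 3:x drops first: 18 orders
  if 5:y drops first: 12 orders
heap linearizations: 84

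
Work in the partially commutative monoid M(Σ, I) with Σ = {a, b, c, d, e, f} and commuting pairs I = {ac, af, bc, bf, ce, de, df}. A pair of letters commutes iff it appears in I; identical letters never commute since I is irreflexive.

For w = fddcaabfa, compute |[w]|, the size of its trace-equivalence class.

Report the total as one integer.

0(f) covers ∅
1(d) covers ∅
2(d) covers 1:d
3(c) covers 0:f, 2:d
4(a) covers 2:d
5(a) covers 4:a
6(b) covers 5:a
7(f) covers 3:c
8(a) covers 6:b
floor of heap: 0:f, 1:d
completions by unplaced set U, small U first (add the entries for U minus each lowest piece of U):
  |U|=1: {7}:1  {8}:1
  |U|=2: {3,7}:1  {6,8}:1  {7,8}:2
  |U|=3: {0,3,7}:1  {3,7,8}:3  {5,6,8}:1  {6,7,8}:3
  |U|=4: {0,3,7,8}:4  {3,6,7,8}:6  {4,5,6,8}:1  {5,6,7,8}:4
  |U|=5: {0,3,6,7,8}:10  {3,5,6,7,8}:10  {4,5,6,7,8}:5
  |U|=6: {0,3,5,6,7,8}:20  {3,4,5,6,7,8}:15
  |U|=7: {0,3,4,5,6,7,8}:35  {2,3,4,5,6,7,8}:15
  start at 0(f): 15
  start at 1(d): 50
sum over floor = 65

65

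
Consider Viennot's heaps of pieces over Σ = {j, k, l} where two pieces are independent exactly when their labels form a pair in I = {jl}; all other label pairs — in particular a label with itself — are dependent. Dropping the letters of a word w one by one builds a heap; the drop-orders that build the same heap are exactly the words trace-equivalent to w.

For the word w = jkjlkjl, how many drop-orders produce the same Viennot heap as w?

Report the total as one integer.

0(j) covers ∅
1(k) covers 0:j
2(j) covers 1:k
3(l) covers 1:k
4(k) covers 2:j, 3:l
5(j) covers 4:k
6(l) covers 4:k
floor of heap: 0:j
completions by unplaced set U, small U first (add the entries for U minus each lowest piece of U):
  |U|=1: {5}:1  {6}:1
  |U|=2: {5,6}:2
  |U|=3: {4,5,6}:2
  |U|=4: {2,4,5,6}:2  {3,4,5,6}:2
  |U|=5: {2,3,4,5,6}:4
  start at 0(j): 4

4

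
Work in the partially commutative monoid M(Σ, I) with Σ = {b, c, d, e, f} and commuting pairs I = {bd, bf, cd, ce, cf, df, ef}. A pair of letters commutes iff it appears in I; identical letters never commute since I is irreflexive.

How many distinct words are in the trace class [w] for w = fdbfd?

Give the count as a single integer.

piece 0:f — minimal
piece 1:d — minimal
piece 2:b — minimal
piece 3:f rests on {0:f}
piece 4:d rests on {1:d}
minimal pieces: {0:f, 1:d, 2:b}
ways to finish when only these pieces remain (= sum over removing one remaining piece with nothing left below it):
  1 left: {2}→1  {3}→1  {4}→1
  2 left: {0,3}→1  {1,4}→1  {2,3}→2  {2,4}→2  {3,4}→2
  3 left: {0,2,3}→3  {0,3,4}→3  {1,2,4}→3  {1,3,4}→3  {2,3,4}→6
  placing 0:f first → 12 extensions
  placing 1:d first → 12 extensions
  placing 2:b first → 6 extensions
total linear extensions = 30

30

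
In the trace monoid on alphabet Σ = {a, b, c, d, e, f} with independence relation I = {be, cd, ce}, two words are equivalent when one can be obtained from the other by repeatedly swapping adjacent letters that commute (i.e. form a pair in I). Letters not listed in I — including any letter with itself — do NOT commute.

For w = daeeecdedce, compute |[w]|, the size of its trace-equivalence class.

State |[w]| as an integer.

piece 0:d — minimal
piece 1:a rests on {0:d}
piece 2:e rests on {1:a}
piece 3:e rests on {2:e}
piece 4:e rests on {3:e}
piece 5:c rests on {1:a}
piece 6:d rests on {4:e}
piece 7:e rests on {6:d}
piece 8:d rests on {7:e}
piece 9:c rests on {5:c}
piece 10:e rests on {8:d}
minimal pieces: {0:d}
ways to finish when only these pieces remain (= sum over removing one remaining piece with nothing left below it):
  1 left: {9}→1  {10}→1
  2 left: {5,9}→1  {8,10}→1  {9,10}→2
  3 left: {5,9,10}→3  {7,8,10}→1  {8,9,10}→3
  4 left: {5,8,9,10}→6  {6,7,8,10}→1  {7,8,9,10}→4
  5 left: {4,6,7,8,10}→1  {5,7,8,9,10}→10  {6,7,8,9,10}→5
  6 left: {3,4,6,7,8,10}→1  {4,6,7,8,9,10}→6  {5,6,7,8,9,10}→15
  7 left: {2,3,4,6,7,8,10}→1  {3,4,6,7,8,9,10}→7  {4,5,6,7,8,9,10}→21
  8 left: {2,3,4,6,7,8,9,10}→8  {3,4,5,6,7,8,9,10}→28
  9 left: {2,3,4,5,6,7,8,9,10}→36
  placing 0:d first → 36 extensions

36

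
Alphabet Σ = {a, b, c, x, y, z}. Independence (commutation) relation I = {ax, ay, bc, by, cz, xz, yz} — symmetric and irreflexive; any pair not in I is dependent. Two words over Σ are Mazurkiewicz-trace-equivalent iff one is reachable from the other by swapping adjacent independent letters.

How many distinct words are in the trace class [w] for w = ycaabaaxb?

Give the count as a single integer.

3

#0=y has no predecessor
#1=c depends on [0:y]
#2=a depends on [1:c]
#3=a depends on [2:a]
#4=b depends on [3:a]
#5=a depends on [4:b]
#6=a depends on [5:a]
#7=x depends on [4:b]
#8=b depends on [6:a, 7:x]
sources: [0:y]
N(rest) = Σ N(rest − s) over sources s of rest; N(one piece) = 1:
  size 1 → [8]=1
  size 2 → [6,8]=1  [7,8]=1
  size 3 → [5,6,8]=1  [6,7,8]=2
  size 4 → [5,6,7,8]=3
  size 5 → [4,5,6,7,8]=3
  size 6 → [3,4,5,6,7,8]=3
  size 7 → [2,3,4,5,6,7,8]=3
  first=0(y) contributes 3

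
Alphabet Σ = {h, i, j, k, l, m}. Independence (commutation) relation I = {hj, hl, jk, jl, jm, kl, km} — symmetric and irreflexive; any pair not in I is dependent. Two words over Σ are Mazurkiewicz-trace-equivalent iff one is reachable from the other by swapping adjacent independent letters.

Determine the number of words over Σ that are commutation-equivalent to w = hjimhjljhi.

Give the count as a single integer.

90

0(h) covers ∅
1(j) covers ∅
2(i) covers 0:h, 1:j
3(m) covers 2:i
4(h) covers 3:m
5(j) covers 2:i
6(l) covers 3:m
7(j) covers 5:j
8(h) covers 4:h
9(i) covers 6:l, 7:j, 8:h
floor of heap: 0:h, 1:j
completions by unplaced set U, small U first (add the entries for U minus each lowest piece of U):
  |U|=1: {9}:1
  |U|=2: {6,9}:1  {7,9}:1  {8,9}:1
  |U|=3: {4,8,9}:1  {5,7,9}:1  {6,7,9}:2  {6,8,9}:2  {7,8,9}:2
  |U|=4: {4,6,8,9}:3  {4,7,8,9}:3  {5,6,7,9}:3  {5,7,8,9}:3  {6,7,8,9}:6
  |U|=5: {3,4,6,8,9}:3  {4,5,7,8,9}:6  {4,6,7,8,9}:12  {5,6,7,8,9}:12
  |U|=6: {3,4,6,7,8,9}:15  {4,5,6,7,8,9}:30
  |U|=7: {3,4,5,6,7,8,9}:45
  |U|=8: {2,3,4,5,6,7,8,9}:45
  start at 0(h): 45
  start at 1(j): 45
sum over floor = 90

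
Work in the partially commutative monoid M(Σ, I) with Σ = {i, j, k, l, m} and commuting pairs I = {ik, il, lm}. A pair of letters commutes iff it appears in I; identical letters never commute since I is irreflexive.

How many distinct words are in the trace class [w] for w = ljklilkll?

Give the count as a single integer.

piece 0:l — minimal
piece 1:j rests on {0:l}
piece 2:k rests on {1:j}
piece 3:l rests on {2:k}
piece 4:i rests on {1:j}
piece 5:l rests on {3:l}
piece 6:k rests on {5:l}
piece 7:l rests on {6:k}
piece 8:l rests on {7:l}
minimal pieces: {0:l}
ways to finish when only these pieces remain (= sum over removing one remaining piece with nothing left below it):
  1 left: {4}→1  {8}→1
  2 left: {4,8}→2  {7,8}→1
  3 left: {4,7,8}→3  {6,7,8}→1
  4 left: {4,6,7,8}→4  {5,6,7,8}→1
  5 left: {3,5,6,7,8}→1  {4,5,6,7,8}→5
  6 left: {2,3,5,6,7,8}→1  {3,4,5,6,7,8}→6
  7 left: {2,3,4,5,6,7,8}→7
  placing 0:l first → 7 extensions

7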